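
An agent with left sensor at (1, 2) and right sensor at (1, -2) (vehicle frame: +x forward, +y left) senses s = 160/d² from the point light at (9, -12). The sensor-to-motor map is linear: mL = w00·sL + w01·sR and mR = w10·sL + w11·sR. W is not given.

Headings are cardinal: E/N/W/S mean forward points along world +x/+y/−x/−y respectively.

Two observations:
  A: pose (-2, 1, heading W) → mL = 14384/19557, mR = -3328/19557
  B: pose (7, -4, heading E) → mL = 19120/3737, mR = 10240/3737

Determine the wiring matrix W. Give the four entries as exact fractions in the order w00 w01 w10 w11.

obs A: pose=(-2,1,W) → sL=32/53, sR=160/369, mL=14384/19557, mR=-3328/19557
obs B: pose=(7,-4,E) → sL=160/101, sR=160/37, mL=19120/3737, mR=10240/3737
sensor matrix S = [[32/53, 160/369], [160/101, 160/37]]; det S = 140615680/73084509
solve [mL_A; mL_B] = S·[w00; w01] and [mR_A; mR_B] = S·[w10; w11]:
  w00 = 1/2, w01 = 1, w10 = -1, w11 = 1

1/2 1 -1 1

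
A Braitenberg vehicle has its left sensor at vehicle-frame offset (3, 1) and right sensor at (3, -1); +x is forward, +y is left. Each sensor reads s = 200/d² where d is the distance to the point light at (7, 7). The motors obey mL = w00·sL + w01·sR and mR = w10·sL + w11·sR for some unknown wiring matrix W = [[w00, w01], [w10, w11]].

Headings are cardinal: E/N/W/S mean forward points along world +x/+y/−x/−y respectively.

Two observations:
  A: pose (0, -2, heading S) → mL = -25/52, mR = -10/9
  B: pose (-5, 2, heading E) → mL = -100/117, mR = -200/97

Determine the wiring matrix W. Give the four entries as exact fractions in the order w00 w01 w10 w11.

obs A: pose=(0,-2,S) → sL=10/9, sR=25/26, mL=-25/52, mR=-10/9
obs B: pose=(-5,2,E) → sL=200/97, sR=200/117, mL=-100/117, mR=-200/97
sensor matrix S = [[10/9, 25/26], [200/97, 200/117]]; det S = -8500/102141
solve [mL_A; mL_B] = S·[w00; w01] and [mR_A; mR_B] = S·[w10; w11]:
  w00 = 0, w01 = -1/2, w10 = -1, w11 = 0

0 -1/2 -1 0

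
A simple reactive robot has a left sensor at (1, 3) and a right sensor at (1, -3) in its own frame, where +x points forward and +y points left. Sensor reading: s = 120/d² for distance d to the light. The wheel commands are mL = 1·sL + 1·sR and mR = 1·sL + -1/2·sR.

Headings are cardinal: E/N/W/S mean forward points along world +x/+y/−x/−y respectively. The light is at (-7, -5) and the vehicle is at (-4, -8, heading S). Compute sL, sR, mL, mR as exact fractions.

left sensor world pos  = (-1, -9); dL² = 52
right sensor world pos = (-7, -9); dR² = 16
sL = 120/52 = 30/13
sR = 120/16 = 15/2
mL = 1·sL + 1·sR = 255/26
mR = 1·sL + -1/2·sR = -75/52

30/13 15/2 255/26 -75/52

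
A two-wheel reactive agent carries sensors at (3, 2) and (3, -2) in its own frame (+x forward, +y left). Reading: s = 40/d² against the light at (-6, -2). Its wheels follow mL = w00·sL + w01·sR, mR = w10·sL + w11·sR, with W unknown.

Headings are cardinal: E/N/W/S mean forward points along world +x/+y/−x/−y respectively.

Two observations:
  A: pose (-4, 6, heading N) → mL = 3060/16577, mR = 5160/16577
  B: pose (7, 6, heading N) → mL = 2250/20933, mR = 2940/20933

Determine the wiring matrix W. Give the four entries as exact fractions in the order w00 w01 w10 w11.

1 -1/2 1/2 1/2

obs A: pose=(-4,6,N) → sL=40/121, sR=40/137, mL=3060/16577, mR=5160/16577
obs B: pose=(7,6,N) → sL=20/121, sR=20/173, mL=2250/20933, mR=2940/20933
sensor matrix S = [[40/121, 40/137], [20/121, 20/173]]; det S = -28800/2867821
solve [mL_A; mL_B] = S·[w00; w01] and [mR_A; mR_B] = S·[w10; w11]:
  w00 = 1, w01 = -1/2, w10 = 1/2, w11 = 1/2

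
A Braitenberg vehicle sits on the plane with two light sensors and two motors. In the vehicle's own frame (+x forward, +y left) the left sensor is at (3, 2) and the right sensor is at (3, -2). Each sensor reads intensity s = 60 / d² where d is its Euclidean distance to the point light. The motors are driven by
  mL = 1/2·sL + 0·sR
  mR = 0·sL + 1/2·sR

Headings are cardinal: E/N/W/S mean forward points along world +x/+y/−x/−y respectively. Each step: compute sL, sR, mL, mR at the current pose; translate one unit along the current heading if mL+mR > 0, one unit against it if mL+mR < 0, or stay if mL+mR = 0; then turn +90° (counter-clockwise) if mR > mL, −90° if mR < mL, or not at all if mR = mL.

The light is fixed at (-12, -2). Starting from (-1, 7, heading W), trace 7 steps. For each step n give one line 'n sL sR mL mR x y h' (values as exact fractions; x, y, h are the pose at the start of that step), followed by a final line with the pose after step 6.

0 60/113 12/37 30/113 6/37 -1 7 W
1 15/52 5/24 15/104 5/48 -2 7 N
2 60/313 60/233 30/313 30/233 -2 8 E
3 6/25 30/169 3/25 15/169 -1 8 N
4 12/73 60/277 6/73 30/277 -1 9 E
5 15/74 15/98 15/148 15/196 0 9 N
6 60/421 12/65 30/421 6/65 0 10 E
final 1 10 N

n=0: pose=(-1,7,W); sL=60/113, sR=12/37; mL=30/113, mR=6/37; mL+mR=1788/4181 → advance +1; mR−mL=-432/4181 → turn -1·90°
n=1: pose=(-2,7,N); sL=15/52, sR=5/24; mL=15/104, mR=5/48; mL+mR=155/624 → advance +1; mR−mL=-25/624 → turn -1·90°
n=2: pose=(-2,8,E); sL=60/313, sR=60/233; mL=30/313, mR=30/233; mL+mR=16380/72929 → advance +1; mR−mL=2400/72929 → turn +1·90°
n=3: pose=(-1,8,N); sL=6/25, sR=30/169; mL=3/25, mR=15/169; mL+mR=882/4225 → advance +1; mR−mL=-132/4225 → turn -1·90°
n=4: pose=(-1,9,E); sL=12/73, sR=60/277; mL=6/73, mR=30/277; mL+mR=3852/20221 → advance +1; mR−mL=528/20221 → turn +1·90°
n=5: pose=(0,9,N); sL=15/74, sR=15/98; mL=15/148, mR=15/196; mL+mR=645/3626 → advance +1; mR−mL=-45/1813 → turn -1·90°
n=6: pose=(0,10,E); sL=60/421, sR=12/65; mL=30/421, mR=6/65; mL+mR=4476/27365 → advance +1; mR−mL=576/27365 → turn +1·90°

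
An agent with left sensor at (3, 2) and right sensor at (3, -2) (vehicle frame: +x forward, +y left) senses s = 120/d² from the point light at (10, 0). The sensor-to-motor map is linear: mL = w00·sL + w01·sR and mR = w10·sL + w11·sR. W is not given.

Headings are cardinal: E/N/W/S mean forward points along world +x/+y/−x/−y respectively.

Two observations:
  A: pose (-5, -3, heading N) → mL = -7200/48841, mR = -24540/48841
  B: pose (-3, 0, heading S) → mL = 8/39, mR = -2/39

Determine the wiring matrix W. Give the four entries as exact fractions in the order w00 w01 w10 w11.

1/2 -1/2 1/2 -1

obs A: pose=(-5,-3,N) → sL=120/289, sR=120/169, mL=-7200/48841, mR=-24540/48841
obs B: pose=(-3,0,S) → sL=12/13, sR=20/39, mL=8/39, mR=-2/39
sensor matrix S = [[120/289, 120/169], [12/13, 20/39]]; det S = -280960/634933
solve [mL_A; mL_B] = S·[w00; w01] and [mR_A; mR_B] = S·[w10; w11]:
  w00 = 1/2, w01 = -1/2, w10 = 1/2, w11 = -1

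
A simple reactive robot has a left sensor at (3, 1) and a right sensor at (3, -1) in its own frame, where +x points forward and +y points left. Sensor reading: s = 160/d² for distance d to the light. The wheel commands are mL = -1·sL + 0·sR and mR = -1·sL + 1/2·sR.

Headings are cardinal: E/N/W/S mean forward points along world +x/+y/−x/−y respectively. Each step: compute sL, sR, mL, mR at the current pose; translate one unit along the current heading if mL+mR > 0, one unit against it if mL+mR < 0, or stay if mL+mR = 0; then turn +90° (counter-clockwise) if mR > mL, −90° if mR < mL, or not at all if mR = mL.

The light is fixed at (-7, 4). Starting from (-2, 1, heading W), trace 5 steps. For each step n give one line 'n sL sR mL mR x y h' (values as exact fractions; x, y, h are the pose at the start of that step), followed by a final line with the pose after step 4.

n=0: pose=(-2,1,W); sL=8, sR=20; mL=-8, mR=2; mL+mR=-6 → advance -1; mR−mL=10 → turn +1·90°
n=1: pose=(-1,1,S); sL=32/17, sR=160/61; mL=-32/17, mR=-592/1037; mL+mR=-2544/1037 → advance -1; mR−mL=80/61 → turn +1·90°
n=2: pose=(-1,2,E); sL=80/41, sR=16/9; mL=-80/41, mR=-392/369; mL+mR=-1112/369 → advance -1; mR−mL=8/9 → turn +1·90°
n=3: pose=(-2,2,N); sL=160/17, sR=160/37; mL=-160/17, mR=-4560/629; mL+mR=-10480/629 → advance -1; mR−mL=80/37 → turn +1·90°
n=4: pose=(-2,1,W); sL=8, sR=20; mL=-8, mR=2; mL+mR=-6 → advance -1; mR−mL=10 → turn +1·90°

0 8 20 -8 2 -2 1 W
1 32/17 160/61 -32/17 -592/1037 -1 1 S
2 80/41 16/9 -80/41 -392/369 -1 2 E
3 160/17 160/37 -160/17 -4560/629 -2 2 N
4 8 20 -8 2 -2 1 W
final -1 1 S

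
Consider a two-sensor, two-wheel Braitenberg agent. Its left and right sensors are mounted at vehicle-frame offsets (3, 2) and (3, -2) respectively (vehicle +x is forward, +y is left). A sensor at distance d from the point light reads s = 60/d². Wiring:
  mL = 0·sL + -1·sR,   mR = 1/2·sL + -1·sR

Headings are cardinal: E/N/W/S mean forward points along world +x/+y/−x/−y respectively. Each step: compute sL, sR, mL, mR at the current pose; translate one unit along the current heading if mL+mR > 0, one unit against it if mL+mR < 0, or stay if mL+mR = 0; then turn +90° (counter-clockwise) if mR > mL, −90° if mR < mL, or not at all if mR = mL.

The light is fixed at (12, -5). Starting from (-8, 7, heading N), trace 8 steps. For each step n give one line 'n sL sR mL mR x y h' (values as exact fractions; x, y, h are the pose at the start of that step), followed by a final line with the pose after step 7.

n=0: pose=(-8,7,N); sL=60/709, sR=20/183; mL=-20/183, mR=-8690/129747; mL+mR=-22870/129747 → advance -1; mR−mL=30/709 → turn +1·90°
n=1: pose=(-8,6,W); sL=6/61, sR=30/349; mL=-30/349, mR=-783/21289; mL+mR=-2613/21289 → advance -1; mR−mL=3/61 → turn +1·90°
n=2: pose=(-7,6,S); sL=60/353, sR=12/101; mL=-12/101, mR=-1206/35653; mL+mR=-5442/35653 → advance -1; mR−mL=30/353 → turn +1·90°
n=3: pose=(-7,7,E); sL=15/113, sR=15/89; mL=-15/89, mR=-2055/20114; mL+mR=-5445/20114 → advance -1; mR−mL=15/226 → turn +1·90°
n=4: pose=(-8,7,N); sL=60/709, sR=20/183; mL=-20/183, mR=-8690/129747; mL+mR=-22870/129747 → advance -1; mR−mL=30/709 → turn +1·90°
n=5: pose=(-8,6,W); sL=6/61, sR=30/349; mL=-30/349, mR=-783/21289; mL+mR=-2613/21289 → advance -1; mR−mL=3/61 → turn +1·90°
n=6: pose=(-7,6,S); sL=60/353, sR=12/101; mL=-12/101, mR=-1206/35653; mL+mR=-5442/35653 → advance -1; mR−mL=30/353 → turn +1·90°
n=7: pose=(-7,7,E); sL=15/113, sR=15/89; mL=-15/89, mR=-2055/20114; mL+mR=-5445/20114 → advance -1; mR−mL=15/226 → turn +1·90°

0 60/709 20/183 -20/183 -8690/129747 -8 7 N
1 6/61 30/349 -30/349 -783/21289 -8 6 W
2 60/353 12/101 -12/101 -1206/35653 -7 6 S
3 15/113 15/89 -15/89 -2055/20114 -7 7 E
4 60/709 20/183 -20/183 -8690/129747 -8 7 N
5 6/61 30/349 -30/349 -783/21289 -8 6 W
6 60/353 12/101 -12/101 -1206/35653 -7 6 S
7 15/113 15/89 -15/89 -2055/20114 -7 7 E
final -8 7 N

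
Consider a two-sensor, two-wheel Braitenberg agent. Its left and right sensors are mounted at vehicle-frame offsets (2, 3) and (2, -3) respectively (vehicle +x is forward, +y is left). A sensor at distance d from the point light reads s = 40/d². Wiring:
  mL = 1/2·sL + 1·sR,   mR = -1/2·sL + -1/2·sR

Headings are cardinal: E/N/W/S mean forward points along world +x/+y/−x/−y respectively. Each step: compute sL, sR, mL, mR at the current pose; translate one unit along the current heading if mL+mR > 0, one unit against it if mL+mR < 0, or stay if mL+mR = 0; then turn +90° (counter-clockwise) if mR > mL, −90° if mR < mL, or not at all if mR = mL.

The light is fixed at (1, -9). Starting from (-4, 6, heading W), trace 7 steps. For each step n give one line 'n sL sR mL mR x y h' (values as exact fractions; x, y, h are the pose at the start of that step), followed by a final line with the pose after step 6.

n=0: pose=(-4,6,W); sL=40/193, sR=40/373; mL=15180/71989, mR=-11320/71989; mL+mR=20/373 → advance +1; mR−mL=-26500/71989 → turn -1·90°
n=1: pose=(-5,6,N); sL=4/37, sR=20/149; mL=1038/5513, mR=-668/5513; mL+mR=10/149 → advance +1; mR−mL=-1706/5513 → turn -1·90°
n=2: pose=(-5,7,E); sL=40/377, sR=8/37; mL=3756/13949, mR=-2248/13949; mL+mR=4/37 → advance +1; mR−mL=-6004/13949 → turn -1·90°
n=3: pose=(-4,7,S); sL=1/5, sR=2/13; mL=33/130, mR=-23/130; mL+mR=1/13 → advance +1; mR−mL=-28/65 → turn -1·90°
n=4: pose=(-4,6,W); sL=40/193, sR=40/373; mL=15180/71989, mR=-11320/71989; mL+mR=20/373 → advance +1; mR−mL=-26500/71989 → turn -1·90°
n=5: pose=(-5,6,N); sL=4/37, sR=20/149; mL=1038/5513, mR=-668/5513; mL+mR=10/149 → advance +1; mR−mL=-1706/5513 → turn -1·90°
n=6: pose=(-5,7,E); sL=40/377, sR=8/37; mL=3756/13949, mR=-2248/13949; mL+mR=4/37 → advance +1; mR−mL=-6004/13949 → turn -1·90°

0 40/193 40/373 15180/71989 -11320/71989 -4 6 W
1 4/37 20/149 1038/5513 -668/5513 -5 6 N
2 40/377 8/37 3756/13949 -2248/13949 -5 7 E
3 1/5 2/13 33/130 -23/130 -4 7 S
4 40/193 40/373 15180/71989 -11320/71989 -4 6 W
5 4/37 20/149 1038/5513 -668/5513 -5 6 N
6 40/377 8/37 3756/13949 -2248/13949 -5 7 E
final -4 7 S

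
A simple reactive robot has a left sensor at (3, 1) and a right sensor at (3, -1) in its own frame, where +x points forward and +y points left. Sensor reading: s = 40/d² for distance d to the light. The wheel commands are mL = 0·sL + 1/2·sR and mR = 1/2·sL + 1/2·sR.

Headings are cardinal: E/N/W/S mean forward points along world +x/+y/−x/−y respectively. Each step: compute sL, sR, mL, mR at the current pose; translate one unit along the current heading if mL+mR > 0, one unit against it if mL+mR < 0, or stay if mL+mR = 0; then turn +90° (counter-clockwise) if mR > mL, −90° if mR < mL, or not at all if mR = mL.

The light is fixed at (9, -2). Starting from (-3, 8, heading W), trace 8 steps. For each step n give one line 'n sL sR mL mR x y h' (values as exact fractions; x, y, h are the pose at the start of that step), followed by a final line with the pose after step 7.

n=0: pose=(-3,8,W); sL=20/153, sR=20/173; mL=10/173, mR=3260/26469; mL+mR=4790/26469 → advance +1; mR−mL=10/153 → turn +1·90°
n=1: pose=(-4,8,S); sL=40/193, sR=8/49; mL=4/49, mR=1752/9457; mL+mR=2524/9457 → advance +1; mR−mL=20/193 → turn +1·90°
n=2: pose=(-4,7,E); sL=1/5, sR=10/41; mL=5/41, mR=91/410; mL+mR=141/410 → advance +1; mR−mL=1/10 → turn +1·90°
n=3: pose=(-3,7,N); sL=40/313, sR=8/53; mL=4/53, mR=2312/16589; mL+mR=3564/16589 → advance +1; mR−mL=20/313 → turn +1·90°
n=4: pose=(-3,8,W); sL=20/153, sR=20/173; mL=10/173, mR=3260/26469; mL+mR=4790/26469 → advance +1; mR−mL=10/153 → turn +1·90°
n=5: pose=(-4,8,S); sL=40/193, sR=8/49; mL=4/49, mR=1752/9457; mL+mR=2524/9457 → advance +1; mR−mL=20/193 → turn +1·90°
n=6: pose=(-4,7,E); sL=1/5, sR=10/41; mL=5/41, mR=91/410; mL+mR=141/410 → advance +1; mR−mL=1/10 → turn +1·90°
n=7: pose=(-3,7,N); sL=40/313, sR=8/53; mL=4/53, mR=2312/16589; mL+mR=3564/16589 → advance +1; mR−mL=20/313 → turn +1·90°

0 20/153 20/173 10/173 3260/26469 -3 8 W
1 40/193 8/49 4/49 1752/9457 -4 8 S
2 1/5 10/41 5/41 91/410 -4 7 E
3 40/313 8/53 4/53 2312/16589 -3 7 N
4 20/153 20/173 10/173 3260/26469 -3 8 W
5 40/193 8/49 4/49 1752/9457 -4 8 S
6 1/5 10/41 5/41 91/410 -4 7 E
7 40/313 8/53 4/53 2312/16589 -3 7 N
final -3 8 W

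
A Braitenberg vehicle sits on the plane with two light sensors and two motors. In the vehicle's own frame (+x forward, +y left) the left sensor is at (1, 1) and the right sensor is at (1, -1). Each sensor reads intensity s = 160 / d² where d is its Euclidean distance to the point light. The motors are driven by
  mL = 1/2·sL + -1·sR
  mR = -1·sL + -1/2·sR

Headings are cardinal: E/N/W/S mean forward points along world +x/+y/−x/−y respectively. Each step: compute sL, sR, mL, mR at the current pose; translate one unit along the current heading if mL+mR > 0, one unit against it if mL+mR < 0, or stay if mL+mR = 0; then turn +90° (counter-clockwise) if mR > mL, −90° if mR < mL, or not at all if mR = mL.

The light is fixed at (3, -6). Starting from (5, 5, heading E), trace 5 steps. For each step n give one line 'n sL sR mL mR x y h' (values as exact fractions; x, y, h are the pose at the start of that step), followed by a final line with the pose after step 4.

0 160/153 160/109 -15760/16677 -29680/16677 5 5 E
1 20/13 8/5 -54/65 -152/65 4 5 S
2 160/121 160/169 -5840/20449 -36720/20449 4 6 W
3 16/17 80/89 -648/1513 -2104/1513 5 6 N
4 160/153 160/109 -15760/16677 -29680/16677 5 5 E
final 4 5 S

n=0: pose=(5,5,E); sL=160/153, sR=160/109; mL=-15760/16677, mR=-29680/16677; mL+mR=-45440/16677 → advance -1; mR−mL=-4640/5559 → turn -1·90°
n=1: pose=(4,5,S); sL=20/13, sR=8/5; mL=-54/65, mR=-152/65; mL+mR=-206/65 → advance -1; mR−mL=-98/65 → turn -1·90°
n=2: pose=(4,6,W); sL=160/121, sR=160/169; mL=-5840/20449, mR=-36720/20449; mL+mR=-42560/20449 → advance -1; mR−mL=-30880/20449 → turn -1·90°
n=3: pose=(5,6,N); sL=16/17, sR=80/89; mL=-648/1513, mR=-2104/1513; mL+mR=-2752/1513 → advance -1; mR−mL=-1456/1513 → turn -1·90°
n=4: pose=(5,5,E); sL=160/153, sR=160/109; mL=-15760/16677, mR=-29680/16677; mL+mR=-45440/16677 → advance -1; mR−mL=-4640/5559 → turn -1·90°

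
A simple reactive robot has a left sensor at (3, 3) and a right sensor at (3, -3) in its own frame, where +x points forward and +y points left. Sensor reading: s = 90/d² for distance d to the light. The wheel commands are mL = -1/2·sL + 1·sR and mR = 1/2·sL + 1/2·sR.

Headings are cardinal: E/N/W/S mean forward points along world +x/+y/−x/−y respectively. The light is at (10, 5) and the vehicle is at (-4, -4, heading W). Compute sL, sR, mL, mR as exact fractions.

90/433 18/65 4869/28145 6822/28145

left sensor world pos  = (-7, -7); dL² = 433
right sensor world pos = (-7, -1); dR² = 325
sL = 90/433 = 90/433
sR = 90/325 = 18/65
mL = -1/2·sL + 1·sR = 4869/28145
mR = 1/2·sL + 1/2·sR = 6822/28145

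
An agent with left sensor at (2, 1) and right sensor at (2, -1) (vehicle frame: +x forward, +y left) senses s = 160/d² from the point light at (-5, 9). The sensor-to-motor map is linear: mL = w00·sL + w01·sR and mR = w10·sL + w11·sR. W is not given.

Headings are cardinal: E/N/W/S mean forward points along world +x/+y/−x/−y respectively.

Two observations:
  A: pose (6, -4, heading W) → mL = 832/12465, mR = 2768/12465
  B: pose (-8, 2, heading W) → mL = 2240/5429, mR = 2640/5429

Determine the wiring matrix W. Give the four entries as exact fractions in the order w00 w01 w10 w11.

-1/2 1/2 1 -1/2

obs A: pose=(6,-4,W) → sL=160/277, sR=32/45, mL=832/12465, mR=2768/12465
obs B: pose=(-8,2,W) → sL=160/89, sR=160/61, mL=2240/5429, mR=2640/5429
sensor matrix S = [[160/277, 32/45], [160/89, 160/61]]; det S = 3203072/13534497
solve [mL_A; mL_B] = S·[w00; w01] and [mR_A; mR_B] = S·[w10; w11]:
  w00 = -1/2, w01 = 1/2, w10 = 1, w11 = -1/2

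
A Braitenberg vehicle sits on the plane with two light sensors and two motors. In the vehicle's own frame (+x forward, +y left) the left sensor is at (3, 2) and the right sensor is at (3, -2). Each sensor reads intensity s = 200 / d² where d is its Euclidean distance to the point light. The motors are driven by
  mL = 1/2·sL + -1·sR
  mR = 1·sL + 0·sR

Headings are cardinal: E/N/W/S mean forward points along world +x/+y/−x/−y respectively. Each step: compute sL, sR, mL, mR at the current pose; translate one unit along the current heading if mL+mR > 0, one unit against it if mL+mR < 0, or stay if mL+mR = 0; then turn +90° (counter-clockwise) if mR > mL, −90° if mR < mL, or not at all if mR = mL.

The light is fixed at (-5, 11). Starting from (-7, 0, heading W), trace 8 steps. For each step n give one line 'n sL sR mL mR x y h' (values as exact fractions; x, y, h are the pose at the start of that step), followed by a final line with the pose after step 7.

0 100/97 100/53 -7050/5141 100/97 -7 0 W
1 200/197 40/41 -3780/8077 200/197 -6 0 S
2 25/13 1 -1/26 25/13 -6 -1 E
3 40/17 40/17 -20/17 40/17 -5 -1 N
4 100/89 20/9 -1330/801 100/89 -5 0 W
5 40/41 200/197 -4260/8077 40/41 -4 0 S
6 50/29 50/53 -125/1537 50/29 -4 -1 E
7 200/81 200/97 -6500/7857 200/81 -3 -1 N
final -3 0 W

n=0: pose=(-7,0,W); sL=100/97, sR=100/53; mL=-7050/5141, mR=100/97; mL+mR=-1750/5141 → advance -1; mR−mL=12350/5141 → turn +1·90°
n=1: pose=(-6,0,S); sL=200/197, sR=40/41; mL=-3780/8077, mR=200/197; mL+mR=4420/8077 → advance +1; mR−mL=11980/8077 → turn +1·90°
n=2: pose=(-6,-1,E); sL=25/13, sR=1; mL=-1/26, mR=25/13; mL+mR=49/26 → advance +1; mR−mL=51/26 → turn +1·90°
n=3: pose=(-5,-1,N); sL=40/17, sR=40/17; mL=-20/17, mR=40/17; mL+mR=20/17 → advance +1; mR−mL=60/17 → turn +1·90°
n=4: pose=(-5,0,W); sL=100/89, sR=20/9; mL=-1330/801, mR=100/89; mL+mR=-430/801 → advance -1; mR−mL=2230/801 → turn +1·90°
n=5: pose=(-4,0,S); sL=40/41, sR=200/197; mL=-4260/8077, mR=40/41; mL+mR=3620/8077 → advance +1; mR−mL=12140/8077 → turn +1·90°
n=6: pose=(-4,-1,E); sL=50/29, sR=50/53; mL=-125/1537, mR=50/29; mL+mR=2525/1537 → advance +1; mR−mL=2775/1537 → turn +1·90°
n=7: pose=(-3,-1,N); sL=200/81, sR=200/97; mL=-6500/7857, mR=200/81; mL+mR=4300/2619 → advance +1; mR−mL=25900/7857 → turn +1·90°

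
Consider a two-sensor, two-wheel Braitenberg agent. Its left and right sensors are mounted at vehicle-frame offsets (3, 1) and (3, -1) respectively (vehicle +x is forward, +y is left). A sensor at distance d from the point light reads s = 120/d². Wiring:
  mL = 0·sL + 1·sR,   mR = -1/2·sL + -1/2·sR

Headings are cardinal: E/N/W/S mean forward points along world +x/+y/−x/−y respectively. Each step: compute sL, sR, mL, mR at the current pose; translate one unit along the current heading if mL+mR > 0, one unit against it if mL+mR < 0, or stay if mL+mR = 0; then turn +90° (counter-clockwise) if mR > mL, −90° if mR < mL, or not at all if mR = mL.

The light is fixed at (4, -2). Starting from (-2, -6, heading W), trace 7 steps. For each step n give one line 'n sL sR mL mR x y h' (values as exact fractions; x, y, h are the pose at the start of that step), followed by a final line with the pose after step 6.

n=0: pose=(-2,-6,W); sL=60/53, sR=4/3; mL=4/3, mR=-196/159; mL+mR=16/159 → advance +1; mR−mL=-136/53 → turn -1·90°
n=1: pose=(-3,-6,N); sL=24/13, sR=120/37; mL=120/37, mR=-1224/481; mL+mR=336/481 → advance +1; mR−mL=-2784/481 → turn -1·90°
n=2: pose=(-3,-5,E); sL=6, sR=15/4; mL=15/4, mR=-39/8; mL+mR=-9/8 → advance -1; mR−mL=-69/8 → turn -1·90°
n=3: pose=(-4,-5,S); sL=24/17, sR=40/39; mL=40/39, mR=-808/663; mL+mR=-128/663 → advance -1; mR−mL=-496/221 → turn -1·90°
n=4: pose=(-4,-4,W); sL=12/13, sR=60/61; mL=60/61, mR=-756/793; mL+mR=24/793 → advance +1; mR−mL=-1536/793 → turn -1·90°
n=5: pose=(-5,-4,N); sL=120/101, sR=24/13; mL=24/13, mR=-1992/1313; mL+mR=432/1313 → advance +1; mR−mL=-4416/1313 → turn -1·90°
n=6: pose=(-5,-3,E); sL=10/3, sR=3; mL=3, mR=-19/6; mL+mR=-1/6 → advance -1; mR−mL=-37/6 → turn -1·90°

0 60/53 4/3 4/3 -196/159 -2 -6 W
1 24/13 120/37 120/37 -1224/481 -3 -6 N
2 6 15/4 15/4 -39/8 -3 -5 E
3 24/17 40/39 40/39 -808/663 -4 -5 S
4 12/13 60/61 60/61 -756/793 -4 -4 W
5 120/101 24/13 24/13 -1992/1313 -5 -4 N
6 10/3 3 3 -19/6 -5 -3 E
final -6 -3 S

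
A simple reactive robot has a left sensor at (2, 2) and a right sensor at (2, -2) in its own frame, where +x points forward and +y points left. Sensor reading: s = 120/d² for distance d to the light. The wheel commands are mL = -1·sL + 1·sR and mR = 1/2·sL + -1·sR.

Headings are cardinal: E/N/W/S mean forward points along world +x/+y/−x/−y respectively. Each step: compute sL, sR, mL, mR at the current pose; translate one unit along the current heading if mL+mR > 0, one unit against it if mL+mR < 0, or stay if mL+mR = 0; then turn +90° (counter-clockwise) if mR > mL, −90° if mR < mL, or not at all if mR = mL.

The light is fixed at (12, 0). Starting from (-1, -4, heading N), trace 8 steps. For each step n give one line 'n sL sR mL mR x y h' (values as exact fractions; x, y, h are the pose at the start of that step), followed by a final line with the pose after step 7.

n=0: pose=(-1,-4,N); sL=120/229, sR=24/25; mL=2496/5725, mR=-3996/5725; mL+mR=-60/229 → advance -1; mR−mL=-6492/5725 → turn -1·90°
n=1: pose=(-1,-5,E); sL=12/13, sR=12/17; mL=-48/221, mR=-54/221; mL+mR=-6/13 → advance -1; mR−mL=-6/221 → turn -1·90°
n=2: pose=(-2,-5,S); sL=120/193, sR=24/61; mL=-2688/11773, mR=-972/11773; mL+mR=-60/193 → advance -1; mR−mL=1716/11773 → turn +1·90°
n=3: pose=(-2,-4,E); sL=30/37, sR=2/3; mL=-16/111, mR=-29/111; mL+mR=-15/37 → advance -1; mR−mL=-13/111 → turn -1·90°
n=4: pose=(-3,-4,S); sL=24/41, sR=24/65; mL=-576/2665, mR=-204/2665; mL+mR=-12/41 → advance -1; mR−mL=372/2665 → turn +1·90°
n=5: pose=(-3,-3,E); sL=12/17, sR=60/97; mL=-144/1649, mR=-438/1649; mL+mR=-6/17 → advance -1; mR−mL=-294/1649 → turn -1·90°
n=6: pose=(-4,-3,S); sL=120/221, sR=120/349; mL=-15360/77129, mR=-5580/77129; mL+mR=-60/221 → advance -1; mR−mL=9780/77129 → turn +1·90°
n=7: pose=(-4,-2,E); sL=30/49, sR=30/53; mL=-120/2597, mR=-675/2597; mL+mR=-15/49 → advance -1; mR−mL=-555/2597 → turn -1·90°

0 120/229 24/25 2496/5725 -3996/5725 -1 -4 N
1 12/13 12/17 -48/221 -54/221 -1 -5 E
2 120/193 24/61 -2688/11773 -972/11773 -2 -5 S
3 30/37 2/3 -16/111 -29/111 -2 -4 E
4 24/41 24/65 -576/2665 -204/2665 -3 -4 S
5 12/17 60/97 -144/1649 -438/1649 -3 -3 E
6 120/221 120/349 -15360/77129 -5580/77129 -4 -3 S
7 30/49 30/53 -120/2597 -675/2597 -4 -2 E
final -5 -2 S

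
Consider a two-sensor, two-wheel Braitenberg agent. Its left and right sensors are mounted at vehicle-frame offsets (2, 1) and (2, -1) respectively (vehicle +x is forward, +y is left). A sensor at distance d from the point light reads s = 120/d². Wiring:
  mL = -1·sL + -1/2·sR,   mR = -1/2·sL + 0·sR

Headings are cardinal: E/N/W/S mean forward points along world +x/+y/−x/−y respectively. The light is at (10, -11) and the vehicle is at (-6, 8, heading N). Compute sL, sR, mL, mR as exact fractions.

left sensor world pos  = (-7, 10); dL² = 730
right sensor world pos = (-5, 10); dR² = 666
sL = 120/730 = 12/73
sR = 120/666 = 20/111
mL = -1·sL + -1/2·sR = -2062/8103
mR = -1/2·sL + 0·sR = -6/73

12/73 20/111 -2062/8103 -6/73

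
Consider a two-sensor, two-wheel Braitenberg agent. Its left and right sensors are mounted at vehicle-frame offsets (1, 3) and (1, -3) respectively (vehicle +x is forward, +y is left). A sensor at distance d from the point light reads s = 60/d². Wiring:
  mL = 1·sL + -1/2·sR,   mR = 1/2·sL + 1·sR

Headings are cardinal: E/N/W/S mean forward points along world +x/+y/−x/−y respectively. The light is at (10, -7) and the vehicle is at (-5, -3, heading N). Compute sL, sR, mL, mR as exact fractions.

left sensor world pos  = (-8, -2); dL² = 349
right sensor world pos = (-2, -2); dR² = 169
sL = 60/349 = 60/349
sR = 60/169 = 60/169
mL = 1·sL + -1/2·sR = -330/58981
mR = 1/2·sL + 1·sR = 26010/58981

60/349 60/169 -330/58981 26010/58981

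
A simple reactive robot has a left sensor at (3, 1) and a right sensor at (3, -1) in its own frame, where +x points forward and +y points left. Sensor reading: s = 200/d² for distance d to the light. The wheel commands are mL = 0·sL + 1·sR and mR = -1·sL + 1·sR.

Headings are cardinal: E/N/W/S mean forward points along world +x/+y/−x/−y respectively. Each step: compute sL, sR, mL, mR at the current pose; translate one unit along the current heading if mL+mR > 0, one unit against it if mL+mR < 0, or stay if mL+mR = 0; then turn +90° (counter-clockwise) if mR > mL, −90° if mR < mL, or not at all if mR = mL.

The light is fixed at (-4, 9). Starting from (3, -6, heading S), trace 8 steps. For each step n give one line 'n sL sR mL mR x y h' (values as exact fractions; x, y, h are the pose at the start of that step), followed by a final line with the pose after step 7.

0 50/97 5/9 5/9 35/873 3 -6 S
1 40/61 200/241 200/241 2560/14701 3 -7 W
2 100/97 100/109 100/109 -1200/10573 2 -7 N
3 200/277 200/337 200/337 -12000/93349 2 -6 E
4 50/97 5/9 5/9 35/873 3 -6 S
5 40/61 200/241 200/241 2560/14701 3 -7 W
6 100/97 100/109 100/109 -1200/10573 2 -7 N
7 200/277 200/337 200/337 -12000/93349 2 -6 E
final 3 -6 S

n=0: pose=(3,-6,S); sL=50/97, sR=5/9; mL=5/9, mR=35/873; mL+mR=520/873 → advance +1; mR−mL=-50/97 → turn -1·90°
n=1: pose=(3,-7,W); sL=40/61, sR=200/241; mL=200/241, mR=2560/14701; mL+mR=14760/14701 → advance +1; mR−mL=-40/61 → turn -1·90°
n=2: pose=(2,-7,N); sL=100/97, sR=100/109; mL=100/109, mR=-1200/10573; mL+mR=8500/10573 → advance +1; mR−mL=-100/97 → turn -1·90°
n=3: pose=(2,-6,E); sL=200/277, sR=200/337; mL=200/337, mR=-12000/93349; mL+mR=43400/93349 → advance +1; mR−mL=-200/277 → turn -1·90°
n=4: pose=(3,-6,S); sL=50/97, sR=5/9; mL=5/9, mR=35/873; mL+mR=520/873 → advance +1; mR−mL=-50/97 → turn -1·90°
n=5: pose=(3,-7,W); sL=40/61, sR=200/241; mL=200/241, mR=2560/14701; mL+mR=14760/14701 → advance +1; mR−mL=-40/61 → turn -1·90°
n=6: pose=(2,-7,N); sL=100/97, sR=100/109; mL=100/109, mR=-1200/10573; mL+mR=8500/10573 → advance +1; mR−mL=-100/97 → turn -1·90°
n=7: pose=(2,-6,E); sL=200/277, sR=200/337; mL=200/337, mR=-12000/93349; mL+mR=43400/93349 → advance +1; mR−mL=-200/277 → turn -1·90°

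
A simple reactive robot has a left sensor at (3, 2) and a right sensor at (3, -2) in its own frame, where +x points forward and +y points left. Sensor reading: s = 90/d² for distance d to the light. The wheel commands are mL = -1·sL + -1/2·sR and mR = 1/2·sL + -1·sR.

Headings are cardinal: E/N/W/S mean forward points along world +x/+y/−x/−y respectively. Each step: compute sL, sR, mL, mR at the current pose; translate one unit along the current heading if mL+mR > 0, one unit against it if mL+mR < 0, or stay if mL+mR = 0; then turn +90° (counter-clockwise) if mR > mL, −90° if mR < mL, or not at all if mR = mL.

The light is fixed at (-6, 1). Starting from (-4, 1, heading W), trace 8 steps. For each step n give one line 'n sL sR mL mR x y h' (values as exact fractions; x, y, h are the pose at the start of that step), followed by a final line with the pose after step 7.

n=0: pose=(-4,1,W); sL=18, sR=18; mL=-27, mR=-9; mL+mR=-36 → advance -1; mR−mL=18 → turn +1·90°
n=1: pose=(-3,1,S); sL=45/17, sR=9; mL=-243/34, mR=-261/34; mL+mR=-252/17 → advance -1; mR−mL=-9/17 → turn -1·90°
n=2: pose=(-3,2,W); sL=90, sR=10; mL=-95, mR=35; mL+mR=-60 → advance -1; mR−mL=130 → turn +1·90°
n=3: pose=(-2,2,S); sL=9/4, sR=45/4; mL=-63/8, mR=-81/8; mL+mR=-18 → advance -1; mR−mL=-9/4 → turn -1·90°
n=4: pose=(-2,3,W); sL=90, sR=90/17; mL=-1575/17, mR=675/17; mL+mR=-900/17 → advance -1; mR−mL=2250/17 → turn +1·90°
n=5: pose=(-1,3,S); sL=9/5, sR=9; mL=-63/10, mR=-81/10; mL+mR=-72/5 → advance -1; mR−mL=-9/5 → turn -1·90°
n=6: pose=(-1,4,W); sL=18, sR=90/29; mL=-567/29, mR=171/29; mL+mR=-396/29 → advance -1; mR−mL=738/29 → turn +1·90°
n=7: pose=(0,4,S); sL=45/32, sR=45/8; mL=-135/32, mR=-315/64; mL+mR=-585/64 → advance -1; mR−mL=-45/64 → turn -1·90°

0 18 18 -27 -9 -4 1 W
1 45/17 9 -243/34 -261/34 -3 1 S
2 90 10 -95 35 -3 2 W
3 9/4 45/4 -63/8 -81/8 -2 2 S
4 90 90/17 -1575/17 675/17 -2 3 W
5 9/5 9 -63/10 -81/10 -1 3 S
6 18 90/29 -567/29 171/29 -1 4 W
7 45/32 45/8 -135/32 -315/64 0 4 S
final 0 5 W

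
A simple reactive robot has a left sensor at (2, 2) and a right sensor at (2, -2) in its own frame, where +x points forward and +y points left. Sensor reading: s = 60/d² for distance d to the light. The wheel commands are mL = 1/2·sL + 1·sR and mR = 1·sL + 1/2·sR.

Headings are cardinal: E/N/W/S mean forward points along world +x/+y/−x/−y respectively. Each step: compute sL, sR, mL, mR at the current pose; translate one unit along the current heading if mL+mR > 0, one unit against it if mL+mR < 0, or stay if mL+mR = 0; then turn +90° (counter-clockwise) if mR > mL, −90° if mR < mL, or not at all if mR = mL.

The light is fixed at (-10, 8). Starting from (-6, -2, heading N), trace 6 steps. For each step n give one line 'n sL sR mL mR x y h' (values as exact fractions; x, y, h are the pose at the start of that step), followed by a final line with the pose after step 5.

n=0: pose=(-6,-2,N); sL=15/17, sR=3/5; mL=177/170, mR=201/170; mL+mR=189/85 → advance +1; mR−mL=12/85 → turn +1·90°
n=1: pose=(-6,-1,W); sL=12/25, sR=60/53; mL=1818/1325, mR=1386/1325; mL+mR=3204/1325 → advance +1; mR−mL=-432/1325 → turn -1·90°
n=2: pose=(-7,-1,N); sL=6/5, sR=30/37; mL=261/185, mR=297/185; mL+mR=558/185 → advance +1; mR−mL=36/185 → turn +1·90°
n=3: pose=(-7,0,W); sL=60/101, sR=60/37; mL=7170/3737, mR=5250/3737; mL+mR=12420/3737 → advance +1; mR−mL=-1920/3737 → turn -1·90°
n=4: pose=(-8,0,N); sL=5/3, sR=15/13; mL=155/78, mR=175/78; mL+mR=55/13 → advance +1; mR−mL=10/39 → turn +1·90°
n=5: pose=(-8,1,W); sL=20/27, sR=12/5; mL=374/135, mR=262/135; mL+mR=212/45 → advance +1; mR−mL=-112/135 → turn -1·90°

0 15/17 3/5 177/170 201/170 -6 -2 N
1 12/25 60/53 1818/1325 1386/1325 -6 -1 W
2 6/5 30/37 261/185 297/185 -7 -1 N
3 60/101 60/37 7170/3737 5250/3737 -7 0 W
4 5/3 15/13 155/78 175/78 -8 0 N
5 20/27 12/5 374/135 262/135 -8 1 W
final -9 1 N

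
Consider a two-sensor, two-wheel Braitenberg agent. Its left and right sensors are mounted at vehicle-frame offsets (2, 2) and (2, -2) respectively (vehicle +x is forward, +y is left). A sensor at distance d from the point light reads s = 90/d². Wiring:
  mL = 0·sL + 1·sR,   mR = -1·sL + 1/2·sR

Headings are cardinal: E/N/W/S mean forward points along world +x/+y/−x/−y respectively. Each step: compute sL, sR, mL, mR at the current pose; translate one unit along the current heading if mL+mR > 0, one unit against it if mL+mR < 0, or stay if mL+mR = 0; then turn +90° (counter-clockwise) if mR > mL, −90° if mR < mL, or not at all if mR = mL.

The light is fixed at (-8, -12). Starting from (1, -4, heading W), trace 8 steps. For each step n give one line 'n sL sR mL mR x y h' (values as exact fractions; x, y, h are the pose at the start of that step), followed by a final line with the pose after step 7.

0 18/17 90/149 90/149 -1917/2533 1 -4 W
1 45/82 45/122 45/122 -3645/10004 2 -4 N
2 18/53 90/193 90/193 -1089/10229 2 -3 E
3 45/109 9/13 9/13 -189/2834 3 -3 S
4 10/13 90/181 90/181 -1225/2353 3 -4 W
5 9/20 45/148 45/148 -441/1480 4 -4 N
6 90/317 18/49 18/49 -1557/15533 4 -3 E
7 45/137 9/17 9/17 -297/4658 5 -3 S
final 5 -4 W

n=0: pose=(1,-4,W); sL=18/17, sR=90/149; mL=90/149, mR=-1917/2533; mL+mR=-387/2533 → advance -1; mR−mL=-3447/2533 → turn -1·90°
n=1: pose=(2,-4,N); sL=45/82, sR=45/122; mL=45/122, mR=-3645/10004; mL+mR=45/10004 → advance +1; mR−mL=-7335/10004 → turn -1·90°
n=2: pose=(2,-3,E); sL=18/53, sR=90/193; mL=90/193, mR=-1089/10229; mL+mR=3681/10229 → advance +1; mR−mL=-5859/10229 → turn -1·90°
n=3: pose=(3,-3,S); sL=45/109, sR=9/13; mL=9/13, mR=-189/2834; mL+mR=1773/2834 → advance +1; mR−mL=-2151/2834 → turn -1·90°
n=4: pose=(3,-4,W); sL=10/13, sR=90/181; mL=90/181, mR=-1225/2353; mL+mR=-55/2353 → advance -1; mR−mL=-2395/2353 → turn -1·90°
n=5: pose=(4,-4,N); sL=9/20, sR=45/148; mL=45/148, mR=-441/1480; mL+mR=9/1480 → advance +1; mR−mL=-891/1480 → turn -1·90°
n=6: pose=(4,-3,E); sL=90/317, sR=18/49; mL=18/49, mR=-1557/15533; mL+mR=4149/15533 → advance +1; mR−mL=-7263/15533 → turn -1·90°
n=7: pose=(5,-3,S); sL=45/137, sR=9/17; mL=9/17, mR=-297/4658; mL+mR=2169/4658 → advance +1; mR−mL=-2763/4658 → turn -1·90°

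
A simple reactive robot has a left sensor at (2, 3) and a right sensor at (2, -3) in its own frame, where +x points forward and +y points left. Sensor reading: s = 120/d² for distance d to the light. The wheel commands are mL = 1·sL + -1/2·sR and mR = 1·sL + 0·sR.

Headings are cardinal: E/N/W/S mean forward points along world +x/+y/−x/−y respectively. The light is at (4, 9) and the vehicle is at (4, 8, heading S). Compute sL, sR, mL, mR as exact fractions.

left sensor world pos  = (7, 6); dL² = 18
right sensor world pos = (1, 6); dR² = 18
sL = 120/18 = 20/3
sR = 120/18 = 20/3
mL = 1·sL + -1/2·sR = 10/3
mR = 1·sL + 0·sR = 20/3

20/3 20/3 10/3 20/3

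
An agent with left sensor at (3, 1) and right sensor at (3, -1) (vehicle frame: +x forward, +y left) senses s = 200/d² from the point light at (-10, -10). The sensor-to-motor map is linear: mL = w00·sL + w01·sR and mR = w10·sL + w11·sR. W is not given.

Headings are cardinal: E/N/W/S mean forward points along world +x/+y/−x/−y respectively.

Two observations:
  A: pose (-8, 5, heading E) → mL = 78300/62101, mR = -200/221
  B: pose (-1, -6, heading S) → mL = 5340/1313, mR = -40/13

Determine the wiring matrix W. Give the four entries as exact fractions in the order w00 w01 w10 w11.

obs A: pose=(-8,5,E) → sL=200/281, sR=200/221, mL=78300/62101, mR=-200/221
obs B: pose=(-1,-6,S) → sL=200/101, sR=40/13, mL=5340/1313, mR=-40/13
sensor matrix S = [[200/281, 200/221], [200/101, 40/13]]; det S = 192000/482477
solve [mL_A; mL_B] = S·[w00; w01] and [mR_A; mR_B] = S·[w10; w11]:
  w00 = 1/2, w01 = 1, w10 = 0, w11 = -1

1/2 1 0 -1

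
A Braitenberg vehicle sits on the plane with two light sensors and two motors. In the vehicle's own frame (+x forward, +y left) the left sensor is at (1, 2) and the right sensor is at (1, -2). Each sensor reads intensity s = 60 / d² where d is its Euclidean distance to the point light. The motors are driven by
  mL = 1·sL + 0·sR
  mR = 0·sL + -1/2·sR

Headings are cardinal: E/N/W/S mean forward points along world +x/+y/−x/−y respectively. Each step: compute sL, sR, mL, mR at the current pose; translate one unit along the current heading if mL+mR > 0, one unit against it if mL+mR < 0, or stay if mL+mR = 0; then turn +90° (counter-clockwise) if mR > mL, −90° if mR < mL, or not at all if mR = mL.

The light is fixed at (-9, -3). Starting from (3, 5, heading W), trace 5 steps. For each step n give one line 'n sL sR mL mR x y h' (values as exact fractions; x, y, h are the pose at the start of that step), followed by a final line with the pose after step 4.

n=0: pose=(3,5,W); sL=60/157, sR=60/221; mL=60/157, mR=-30/221; mL+mR=8550/34697 → advance +1; mR−mL=-17970/34697 → turn -1·90°
n=1: pose=(2,5,N); sL=10/27, sR=6/25; mL=10/27, mR=-3/25; mL+mR=169/675 → advance +1; mR−mL=-331/675 → turn -1·90°
n=2: pose=(2,6,E); sL=12/53, sR=60/193; mL=12/53, mR=-30/193; mL+mR=726/10229 → advance +1; mR−mL=-3906/10229 → turn -1·90°
n=3: pose=(3,6,S); sL=3/13, sR=15/41; mL=3/13, mR=-15/82; mL+mR=51/1066 → advance +1; mR−mL=-441/1066 → turn -1·90°
n=4: pose=(3,5,W); sL=60/157, sR=60/221; mL=60/157, mR=-30/221; mL+mR=8550/34697 → advance +1; mR−mL=-17970/34697 → turn -1·90°

0 60/157 60/221 60/157 -30/221 3 5 W
1 10/27 6/25 10/27 -3/25 2 5 N
2 12/53 60/193 12/53 -30/193 2 6 E
3 3/13 15/41 3/13 -15/82 3 6 S
4 60/157 60/221 60/157 -30/221 3 5 W
final 2 5 N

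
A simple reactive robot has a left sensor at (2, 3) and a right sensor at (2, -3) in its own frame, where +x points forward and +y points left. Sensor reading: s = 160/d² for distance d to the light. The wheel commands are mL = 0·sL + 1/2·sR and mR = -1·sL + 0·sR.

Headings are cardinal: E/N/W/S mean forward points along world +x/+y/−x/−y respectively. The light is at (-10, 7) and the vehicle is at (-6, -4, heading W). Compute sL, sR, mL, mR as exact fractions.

left sensor world pos  = (-8, -7); dL² = 200
right sensor world pos = (-8, -1); dR² = 68
sL = 160/200 = 4/5
sR = 160/68 = 40/17
mL = 0·sL + 1/2·sR = 20/17
mR = -1·sL + 0·sR = -4/5

4/5 40/17 20/17 -4/5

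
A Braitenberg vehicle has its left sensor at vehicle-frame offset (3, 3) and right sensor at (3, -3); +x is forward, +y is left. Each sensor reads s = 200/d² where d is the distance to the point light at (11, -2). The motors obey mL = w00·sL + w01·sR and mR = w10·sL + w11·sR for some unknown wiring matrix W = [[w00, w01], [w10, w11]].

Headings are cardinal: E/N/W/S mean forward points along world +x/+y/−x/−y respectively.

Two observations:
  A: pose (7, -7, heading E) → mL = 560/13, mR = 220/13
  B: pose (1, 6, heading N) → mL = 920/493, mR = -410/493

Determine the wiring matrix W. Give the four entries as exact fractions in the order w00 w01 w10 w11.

obs A: pose=(7,-7,E) → sL=40, sR=40/13, mL=560/13, mR=220/13
obs B: pose=(1,6,N) → sL=20/29, sR=20/17, mL=920/493, mR=-410/493
sensor matrix S = [[40, 40/13], [20/29, 20/17]]; det S = 288000/6409
solve [mL_A; mL_B] = S·[w00; w01] and [mR_A; mR_B] = S·[w10; w11]:
  w00 = 1, w01 = 1, w10 = 1/2, w11 = -1

1 1 1/2 -1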